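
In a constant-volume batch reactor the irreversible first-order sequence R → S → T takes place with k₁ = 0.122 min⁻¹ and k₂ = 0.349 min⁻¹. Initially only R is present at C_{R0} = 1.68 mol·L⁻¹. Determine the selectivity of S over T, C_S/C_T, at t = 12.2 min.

0.172

For first-order series with pure R initially, C_S(t) = k₁C_{R0}/(k₂−k₁)·(e^(−k₁t) − e^(−k₂t)).
e^(−k₁t) = e^(−0.122×12.2) = e^(−1.488) = 0.2257; e^(−k₂t) = e^(−4.258) = 0.01415.
C_S = 0.122×1.68/(0.349−0.122) × (0.2257−0.01415) = 0.9029×0.2116 = 0.1910 mol·L⁻¹.
C_R = C_{R0}e^(−k₁t) = 0.3792 mol·L⁻¹, so C_T = C_{R0}−C_R−C_S = 1.110 mol·L⁻¹; C_S/C_T = 0.172.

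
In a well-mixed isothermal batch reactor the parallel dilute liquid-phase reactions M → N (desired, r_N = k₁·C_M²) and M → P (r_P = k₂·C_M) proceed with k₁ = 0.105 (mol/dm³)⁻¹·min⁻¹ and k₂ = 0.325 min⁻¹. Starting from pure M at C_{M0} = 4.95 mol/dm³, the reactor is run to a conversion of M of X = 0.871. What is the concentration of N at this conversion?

C_M = C_{M0}(1−X) = 0.6386 mol/dm³.
Along a PFR/batch, dC_P/dC_M = −r_P/(r_N+r_P) = −k₂/(k₂+k₁·C_M).
Integrating from C_{M0} to C_M: C_P = (0.325/0.105)·ln[(0.325+0.105·4.95)/(0.325+0.105·0.639)] = 3.095·ln(0.8448/0.3920) = 2.376 mol/dm³.
Then C_N = (C_{M0}−C_M) − C_P = 4.311 − 2.376 = 1.935 mol/dm³.

1.94 mol/dm³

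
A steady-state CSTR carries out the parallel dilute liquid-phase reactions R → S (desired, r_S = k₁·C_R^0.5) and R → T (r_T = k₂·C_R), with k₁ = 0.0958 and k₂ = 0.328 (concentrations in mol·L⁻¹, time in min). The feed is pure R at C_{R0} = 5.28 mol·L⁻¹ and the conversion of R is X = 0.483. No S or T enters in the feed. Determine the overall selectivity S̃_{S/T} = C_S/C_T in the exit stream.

0.177

Exit C_R = C_{R0}(1−X) = 5.28×0.517 = 2.730 mol·L⁻¹.
Rates in a CSTR are evaluated at the outlet concentration: r_S = 0.0958×2.730^0.5 = 0.1583, r_T = 0.328×2.730 = 0.8954.
Overall selectivity = C_S/C_T = r_Sτ/(r_Tτ) = r_S/r_T = 0.177.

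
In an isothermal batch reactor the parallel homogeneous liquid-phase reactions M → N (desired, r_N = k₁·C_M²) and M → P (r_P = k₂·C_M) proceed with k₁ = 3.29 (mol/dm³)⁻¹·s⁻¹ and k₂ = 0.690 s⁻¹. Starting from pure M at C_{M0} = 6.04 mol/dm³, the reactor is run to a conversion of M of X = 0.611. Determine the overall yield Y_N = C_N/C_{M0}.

C_M = C_{M0}(1−X) = 2.350 mol/dm³.
Along a PFR/batch, dC_P/dC_M = −r_P/(r_N+r_P) = −k₂/(k₂+k₁·C_M).
Integrating from C_{M0} to C_M: C_P = (0.690/3.29)·ln[(0.690+3.29·6.04)/(0.690+3.29·2.35)] = 0.2097·ln(20.56/8.420) = 0.1872 mol/dm³.
Then C_N = (C_{M0}−C_M) − C_P = 3.690 − 0.1872 = 3.503 mol/dm³.
Y_N = C_N/C_{M0} = 3.503/6.04 = 0.580.

0.580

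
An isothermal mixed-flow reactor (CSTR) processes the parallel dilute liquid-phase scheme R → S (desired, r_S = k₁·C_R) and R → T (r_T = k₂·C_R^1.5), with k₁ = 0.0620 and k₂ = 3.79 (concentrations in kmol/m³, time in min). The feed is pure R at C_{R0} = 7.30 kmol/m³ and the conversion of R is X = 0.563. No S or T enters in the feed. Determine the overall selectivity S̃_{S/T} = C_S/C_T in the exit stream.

Exit C_R = C_{R0}(1−X) = 7.30×0.437 = 3.190 kmol/m³.
A CSTR operates uniformly at the exit composition, giving r_S = 0.1978 and r_T = 21.59 (each k·C_R^n at C_R = 3.190).
Overall selectivity = C_S/C_T = r_Sτ/(r_Tτ) = r_S/r_T = 0.00916.

0.00916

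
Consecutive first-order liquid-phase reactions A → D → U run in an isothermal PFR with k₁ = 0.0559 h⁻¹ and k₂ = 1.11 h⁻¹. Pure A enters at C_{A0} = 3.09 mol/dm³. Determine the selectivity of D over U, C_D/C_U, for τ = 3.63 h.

0.300

Solving the coupled first-order balances gives C_D(τ) = [k₁/(k₂−k₁)]·C_{A0}·(e^(−k₁τ) − e^(−k₂τ)).
e^(−k₁τ) = e^(−0.0559×3.63) = e^(−0.2029) = 0.8163; e^(−k₂τ) = e^(−4.029) = 0.01779.
C_D = 0.0559×3.09/(1.11−0.0559) × (0.8163−0.01779) = 0.1639×0.7986 = 0.1309 mol/dm³.
C_A = C_{A0}e^(−k₁τ) = 2.523 mol/dm³, so C_U = C_{A0}−C_A−C_D = 0.4366 mol/dm³; C_D/C_U = 0.300.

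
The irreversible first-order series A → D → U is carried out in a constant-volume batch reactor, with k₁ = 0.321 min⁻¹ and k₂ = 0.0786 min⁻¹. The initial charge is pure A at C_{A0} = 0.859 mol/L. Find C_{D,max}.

0.544 mol/L

At the optimum, C_{D,max}/C_{A0} = (k₁/k₂)^[k₂/(k₂−k₁)].
= (0.321/0.0786)^(0.0786/(0.0786−0.321)) = (4.084)^(-0.3243) = 0.6337.
C_{D,max} = 0.6337×0.859 = 0.544 mol/L.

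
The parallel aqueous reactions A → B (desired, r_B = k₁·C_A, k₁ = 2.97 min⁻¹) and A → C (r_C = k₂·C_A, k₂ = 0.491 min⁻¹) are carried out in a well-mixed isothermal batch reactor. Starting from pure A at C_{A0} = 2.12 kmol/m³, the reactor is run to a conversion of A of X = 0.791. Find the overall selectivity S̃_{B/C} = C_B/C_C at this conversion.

C_A = C_{A0}(1−X) = 0.4431 kmol/m³.
Both paths are first order in A, so the instantaneous fraction to B is constant: dC_B/d(−C_A) = k₁/(k₁+k₂) = 0.8581.
C_B = 0.8581·(C_{A0}−C_A) = 0.8581×1.677 = 1.44 kmol/m³.
C_C = (C_{A0}−C_A)−C_B = 0.2379 kmol/m³; S̃_{B/C} = 1.439/0.2379 = 6.05.

6.05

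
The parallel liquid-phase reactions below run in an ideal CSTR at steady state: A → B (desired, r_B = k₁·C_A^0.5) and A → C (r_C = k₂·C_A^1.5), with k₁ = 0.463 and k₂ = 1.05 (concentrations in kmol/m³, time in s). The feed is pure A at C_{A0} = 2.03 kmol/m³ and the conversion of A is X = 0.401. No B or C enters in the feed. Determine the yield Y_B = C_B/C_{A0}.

0.107

Exit C_A = C_{A0}(1−X) = 2.03×0.599 = 1.216 kmol/m³.
Rates in a CSTR are evaluated at the outlet concentration: r_B = 0.463×1.216^0.5 = 0.5106, r_C = 1.05×1.216^1.5 = 1.408.
Fraction of consumed A going to B: r_B/(r_B+r_C) = 0.2661.
C_B = 0.2661·C_{A0}·X = 0.2661×2.03×0.401 = 0.217 kmol/m³; Y_B = C_B/C_{A0} = 0.107.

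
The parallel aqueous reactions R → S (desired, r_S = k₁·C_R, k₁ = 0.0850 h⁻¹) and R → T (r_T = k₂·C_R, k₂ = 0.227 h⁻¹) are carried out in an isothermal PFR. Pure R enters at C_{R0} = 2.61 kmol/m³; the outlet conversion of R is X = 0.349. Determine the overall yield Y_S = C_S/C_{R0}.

C_R = C_{R0}(1−X) = 1.699 kmol/m³.
Both paths are first order in R, so the instantaneous fraction to S is constant: dC_S/d(−C_R) = k₁/(k₁+k₂) = 0.2724.
C_S = 0.2724·(C_{R0}−C_R) = 0.2724×0.9109 = 0.248 kmol/m³.
Y_S = C_S/C_{R0} = 0.2482/2.61 = 0.0951.

0.0951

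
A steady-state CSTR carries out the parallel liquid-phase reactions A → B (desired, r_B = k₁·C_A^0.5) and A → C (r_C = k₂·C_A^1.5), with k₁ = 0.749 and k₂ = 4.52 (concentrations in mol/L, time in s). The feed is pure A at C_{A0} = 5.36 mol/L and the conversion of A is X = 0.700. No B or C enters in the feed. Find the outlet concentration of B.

0.351 mol/L

Exit C_A = C_{A0}(1−X) = 5.36×0.300 = 1.608 mol/L.
In a CSTR the entire volume is at exit conditions, so r_B = 0.749×1.608^0.5 = 0.9498 and r_C = 4.52×1.608^1.5 = 9.217.
Fraction of consumed A going to B: r_B/(r_B+r_C) = 0.09342.
C_B = 0.09342·C_{A0}·X = 0.09342×5.36×0.700 = 0.351 mol/L.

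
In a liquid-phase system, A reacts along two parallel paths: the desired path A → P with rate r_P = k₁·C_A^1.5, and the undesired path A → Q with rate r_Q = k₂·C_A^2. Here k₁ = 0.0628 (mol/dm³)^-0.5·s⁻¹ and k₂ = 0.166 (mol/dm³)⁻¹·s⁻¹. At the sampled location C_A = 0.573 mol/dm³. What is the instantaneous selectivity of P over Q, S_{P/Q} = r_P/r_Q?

0.500

S_{P/Q} = r_P/r_Q = (k₁·C_A^1.5)/(k₂·C_A^2) = (k₁/k₂)·C_A^-0.5.
= (0.0628×0.5730^1.5) / (0.166×0.5730^2) = 0.02724/0.05450 = 0.500.
The undesired path is higher order in A, so low C_A (CSTR or dilute feed) favours P.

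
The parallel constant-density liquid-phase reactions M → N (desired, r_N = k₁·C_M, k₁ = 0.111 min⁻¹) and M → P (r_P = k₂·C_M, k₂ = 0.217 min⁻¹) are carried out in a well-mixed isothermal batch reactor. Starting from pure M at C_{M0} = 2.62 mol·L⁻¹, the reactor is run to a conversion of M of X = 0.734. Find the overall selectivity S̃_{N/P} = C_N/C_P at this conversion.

0.512

C_M = C_{M0}(1−X) = 0.6969 mol·L⁻¹.
Both paths are first order in M, so the instantaneous fraction to N is constant: dC_N/d(−C_M) = k₁/(k₁+k₂) = 0.3384.
C_N = 0.3384·(C_{M0}−C_M) = 0.3384×1.923 = 0.651 mol·L⁻¹.
C_P = (C_{M0}−C_M)−C_N = 1.272 mol·L⁻¹; S̃_{N/P} = 0.6508/1.272 = 0.512.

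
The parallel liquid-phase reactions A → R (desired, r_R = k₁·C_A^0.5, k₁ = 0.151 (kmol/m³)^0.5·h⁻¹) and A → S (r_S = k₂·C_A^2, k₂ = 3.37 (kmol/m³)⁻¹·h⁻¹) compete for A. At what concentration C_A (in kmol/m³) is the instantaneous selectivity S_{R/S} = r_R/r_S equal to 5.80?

0.0391 kmol/m³

S_{R/S} = (k₁/k₂)·C_A^-1.5 ⇒ C_A = (S·k₂/k₁)^(1/(-1.5)).
= (5.80×3.37/0.151)^(-0.6667) = (129.4)^(-0.6667) = 0.0391 kmol/m³.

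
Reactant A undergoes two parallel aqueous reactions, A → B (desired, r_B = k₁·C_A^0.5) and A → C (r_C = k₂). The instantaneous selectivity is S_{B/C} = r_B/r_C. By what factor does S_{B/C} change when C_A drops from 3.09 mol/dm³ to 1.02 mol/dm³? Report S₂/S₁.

0.575

S_{B/C} = (k₁/k₂)·C_A^0.5, so S₂/S₁ = (C_{A,2}/C_{A,1})^0.5.
= (1.02/3.09)^0.5 = (0.3301)^0.5 = 0.575.
Selectivity toward B falls as C_A falls — high-concentration operation is favoured.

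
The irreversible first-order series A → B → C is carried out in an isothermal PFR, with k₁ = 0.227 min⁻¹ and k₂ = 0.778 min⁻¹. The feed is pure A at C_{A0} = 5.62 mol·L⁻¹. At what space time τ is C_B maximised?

2.24 min

Setting dC_B/dτ = 0 gives τ_opt = ln(k₂/k₁)/(k₂−k₁).
= ln(0.778/0.227)/(0.778−0.227) = ln(3.427)/0.5510 = 1.232/0.5510 = 2.24 min.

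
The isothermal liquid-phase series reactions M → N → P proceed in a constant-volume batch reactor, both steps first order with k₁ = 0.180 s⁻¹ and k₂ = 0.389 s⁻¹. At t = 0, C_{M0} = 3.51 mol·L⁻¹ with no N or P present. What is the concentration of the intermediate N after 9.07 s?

Solving the coupled first-order balances gives C_N(t) = [k₁/(k₂−k₁)]·C_{M0}·(e^(−k₁t) − e^(−k₂t)).
e^(−k₁t) = e^(−0.180×9.07) = e^(−1.633) = 0.1954; e^(−k₂t) = e^(−3.528) = 0.02936.
C_N = 0.180×3.51/(0.389−0.180) × (0.1954−0.02936) = 3.023×0.1661 = 0.5020 mol·L⁻¹.

0.502 mol·L⁻¹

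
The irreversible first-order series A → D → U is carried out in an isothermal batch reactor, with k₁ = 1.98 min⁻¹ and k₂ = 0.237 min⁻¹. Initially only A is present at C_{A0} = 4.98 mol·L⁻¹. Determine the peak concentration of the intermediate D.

3.73 mol·L⁻¹

For a first-order series the maximum intermediate yield is C_{D,max}/C_{A0} = (k₁/k₂)^[k₂/(k₂−k₁)].
= (1.98/0.237)^(0.237/(0.237−1.98)) = (8.354)^(-0.1360) = 0.7493.
C_{D,max} = 0.7493×4.98 = 3.73 mol·L⁻¹.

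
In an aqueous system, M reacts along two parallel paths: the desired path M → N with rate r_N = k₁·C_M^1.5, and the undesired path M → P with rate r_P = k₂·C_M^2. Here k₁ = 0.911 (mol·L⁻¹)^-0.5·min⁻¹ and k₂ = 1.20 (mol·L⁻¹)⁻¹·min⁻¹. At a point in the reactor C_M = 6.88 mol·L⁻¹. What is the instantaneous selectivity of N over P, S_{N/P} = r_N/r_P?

S_{N/P} = r_N/r_P = (k₁·C_M^1.5)/(k₂·C_M^2) = (k₁/k₂)·C_M^-0.5.
= (0.911×6.880^1.5) / (1.20×6.880^2) = 16.44/56.80 = 0.289.
The undesired path is higher order in M, so low C_M (CSTR or dilute feed) favours N.

0.289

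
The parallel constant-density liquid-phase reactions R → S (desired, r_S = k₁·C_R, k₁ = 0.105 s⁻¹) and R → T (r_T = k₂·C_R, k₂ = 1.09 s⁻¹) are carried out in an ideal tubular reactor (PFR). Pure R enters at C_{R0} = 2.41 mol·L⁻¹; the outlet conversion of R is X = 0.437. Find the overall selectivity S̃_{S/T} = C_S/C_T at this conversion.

0.0963

C_R = C_{R0}(1−X) = 1.357 mol·L⁻¹.
Both paths are first order in R, so the instantaneous fraction to S is constant: dC_S/d(−C_R) = k₁/(k₁+k₂) = 0.08787.
C_S = 0.08787·(C_{R0}−C_R) = 0.08787×1.053 = 0.0925 mol·L⁻¹.
C_T = (C_{R0}−C_R)−C_S = 0.9606 mol·L⁻¹; S̃_{S/T} = 0.09254/0.9606 = 0.0963.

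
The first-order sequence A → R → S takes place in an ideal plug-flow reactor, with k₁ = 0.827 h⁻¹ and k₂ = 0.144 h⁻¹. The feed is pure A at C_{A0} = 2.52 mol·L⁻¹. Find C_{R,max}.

Evaluating C_R at τ_opt = ln(k₂/k₁)/(k₂−k₁) gives C_{R,max}/C_{A0} = (k₁/k₂)^[k₂/(k₂−k₁)].
= (0.827/0.144)^(0.144/(0.144−0.827)) = (5.743)^(-0.2108) = 0.6917.
C_{R,max} = 0.6917×2.52 = 1.74 mol·L⁻¹.

1.74 mol·L⁻¹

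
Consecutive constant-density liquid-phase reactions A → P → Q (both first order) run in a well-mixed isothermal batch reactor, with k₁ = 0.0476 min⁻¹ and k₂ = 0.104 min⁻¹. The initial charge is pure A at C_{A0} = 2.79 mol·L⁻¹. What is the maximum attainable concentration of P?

At the optimum, C_{P,max}/C_{A0} = (k₁/k₂)^[k₂/(k₂−k₁)].
= (0.0476/0.104)^(0.104/(0.104−0.0476)) = (0.4577)^(1.844) = 0.2367.
C_{P,max} = 0.2367×2.79 = 0.660 mol·L⁻¹.

0.660 mol·L⁻¹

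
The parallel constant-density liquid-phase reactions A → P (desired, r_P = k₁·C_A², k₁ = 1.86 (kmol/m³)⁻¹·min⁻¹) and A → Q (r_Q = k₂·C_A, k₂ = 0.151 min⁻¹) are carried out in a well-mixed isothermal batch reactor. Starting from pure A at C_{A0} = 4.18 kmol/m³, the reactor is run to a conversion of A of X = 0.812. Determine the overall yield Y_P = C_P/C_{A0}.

0.781

C_A = C_{A0}(1−X) = 0.7858 kmol/m³.
Along a PFR/batch, dC_Q/dC_A = −r_Q/(r_P+r_Q) = −k₂/(k₂+k₁·C_A).
Integrating from C_{A0} to C_A: C_Q = (0.151/1.86)·ln[(0.151+1.86·4.18)/(0.151+1.86·0.786)] = 0.08118·ln(7.926/1.613) = 0.1293 kmol/m³.
Then C_P = (C_{A0}−C_A) − C_Q = 3.394 − 0.1293 = 3.265 kmol/m³.
Y_P = C_P/C_{A0} = 3.265/4.18 = 0.781.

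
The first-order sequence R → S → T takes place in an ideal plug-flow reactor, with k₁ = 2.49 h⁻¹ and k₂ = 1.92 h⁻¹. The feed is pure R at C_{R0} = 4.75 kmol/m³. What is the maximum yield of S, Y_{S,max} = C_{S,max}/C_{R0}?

0.417

Evaluating C_S at τ_opt = ln(k₂/k₁)/(k₂−k₁) gives C_{S,max}/C_{R0} = (k₁/k₂)^[k₂/(k₂−k₁)].
= (2.49/1.92)^(1.92/(1.92−2.49)) = (1.297)^(-3.368) = 0.4166.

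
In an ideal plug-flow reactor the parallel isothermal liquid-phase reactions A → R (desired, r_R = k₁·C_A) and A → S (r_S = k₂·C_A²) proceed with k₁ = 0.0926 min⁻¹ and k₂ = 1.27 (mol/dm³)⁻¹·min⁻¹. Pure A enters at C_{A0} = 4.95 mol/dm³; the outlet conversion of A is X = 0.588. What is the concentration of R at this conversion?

C_A = C_{A0}(1−X) = 2.039 mol/dm³.
Along a PFR/batch, dC_R/dC_A = −r_R/(r_R+r_S) = −k₁/(k₁+k₂·C_A).
Integrating from C_{A0} to C_A: C_R = (0.0926/1.27)·ln[(0.0926+1.27·4.95)/(0.0926+1.27·2.04)] = 0.07291·ln(6.379/2.683) = 0.06316 mol/dm³.

0.0632 mol/dm³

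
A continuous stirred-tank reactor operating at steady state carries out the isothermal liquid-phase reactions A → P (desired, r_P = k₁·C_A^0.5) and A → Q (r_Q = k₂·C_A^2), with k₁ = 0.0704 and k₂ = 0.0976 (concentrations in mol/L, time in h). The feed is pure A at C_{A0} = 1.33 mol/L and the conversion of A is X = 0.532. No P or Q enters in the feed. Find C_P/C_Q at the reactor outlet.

1.47

Exit C_A = C_{A0}(1−X) = 1.33×0.468 = 0.6224 mol/L.
Rates in a CSTR are evaluated at the outlet concentration: r_P = 0.0704×0.6224^0.5 = 0.05554, r_Q = 0.0976×0.6224^2 = 0.03781.
Overall selectivity = C_P/C_Q = r_Pτ/(r_Qτ) = r_P/r_Q = 1.47.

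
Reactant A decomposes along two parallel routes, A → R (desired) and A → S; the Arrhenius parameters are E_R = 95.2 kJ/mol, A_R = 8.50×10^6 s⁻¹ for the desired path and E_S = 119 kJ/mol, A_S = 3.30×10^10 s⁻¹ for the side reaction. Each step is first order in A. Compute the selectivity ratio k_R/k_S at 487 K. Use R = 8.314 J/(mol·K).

Since both paths have the same order in A, the concentration cancels and S_{R/S} = k_R/k_S = (A_R/A_S)·exp[(E_S−E_R)/(RT)].
(E_S−E_R)/(RT) = (119−95.2)×10³/(8.314×487) = 23800/4049 = 5.878.
k_R/k_S = (8.50×10^6/3.30×10^10)·exp(5.878) = 2.576×10^-4 × 357.1 = 0.0920.
Since E_R < E_S, lowering the temperature improves selectivity toward R.

0.0920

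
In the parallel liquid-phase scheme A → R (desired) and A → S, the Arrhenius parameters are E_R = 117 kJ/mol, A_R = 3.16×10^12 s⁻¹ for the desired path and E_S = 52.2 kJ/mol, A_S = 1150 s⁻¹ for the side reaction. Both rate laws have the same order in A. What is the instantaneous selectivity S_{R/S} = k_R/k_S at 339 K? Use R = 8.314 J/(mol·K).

With equal orders, S_{R/S} = k_R/k_S = (A_R/A_S)·exp[(E_S−E_R)/(RT)].
(E_S−E_R)/(RT) = (52.2−117)×10³/(8.314×339) = -64800/2818 = -22.99.
k_R/k_S = (3.16×10^12/1150)·exp(-22.99) = 2.748×10^9 × 1.035×10^-10 = 0.284.

0.284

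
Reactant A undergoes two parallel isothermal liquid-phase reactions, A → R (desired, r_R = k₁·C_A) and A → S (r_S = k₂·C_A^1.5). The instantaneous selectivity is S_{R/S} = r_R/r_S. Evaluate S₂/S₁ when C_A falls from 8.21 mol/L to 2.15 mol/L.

S_{R/S} = (k₁/k₂)·C_A^-0.5, so S₂/S₁ = (C_{A,2}/C_{A,1})^-0.5.
= (2.15/8.21)^(-0.5) = (0.2619)^(-0.5) = 1.95.

1.95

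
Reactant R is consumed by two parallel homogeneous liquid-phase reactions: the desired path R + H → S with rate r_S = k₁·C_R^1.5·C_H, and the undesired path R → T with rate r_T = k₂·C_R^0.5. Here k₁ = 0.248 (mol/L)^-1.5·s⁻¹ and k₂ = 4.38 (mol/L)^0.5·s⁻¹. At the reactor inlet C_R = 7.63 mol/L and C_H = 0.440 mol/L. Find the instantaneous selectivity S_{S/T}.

0.190

S_{S/T} = r_S/r_T = (k₁·C_R^1.5·C_H)/(k₂·C_R^0.5) = (k₁/k₂)·C_R·C_H.
= (0.248×7.630^1.5×0.4400) / (4.38×7.630^0.5) = 2.300/12.10 = 0.190.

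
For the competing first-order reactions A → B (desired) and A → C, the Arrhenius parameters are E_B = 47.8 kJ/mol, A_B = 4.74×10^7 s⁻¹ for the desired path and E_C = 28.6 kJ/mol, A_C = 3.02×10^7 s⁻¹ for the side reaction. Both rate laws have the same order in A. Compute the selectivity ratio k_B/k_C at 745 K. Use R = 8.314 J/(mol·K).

Since both paths have the same order in A, the concentration cancels and S_{B/C} = k_B/k_C = (A_B/A_C)·exp[(E_C−E_B)/(RT)].
(E_C−E_B)/(RT) = (28.6−47.8)×10³/(8.314×745) = -19200/6194 = -3.100.
k_B/k_C = (4.74×10^7/3.02×10^7)·exp(-3.100) = 1.570 × 0.04506 = 0.0707.
Since E_B > E_C, raising the temperature improves selectivity toward B.

0.0707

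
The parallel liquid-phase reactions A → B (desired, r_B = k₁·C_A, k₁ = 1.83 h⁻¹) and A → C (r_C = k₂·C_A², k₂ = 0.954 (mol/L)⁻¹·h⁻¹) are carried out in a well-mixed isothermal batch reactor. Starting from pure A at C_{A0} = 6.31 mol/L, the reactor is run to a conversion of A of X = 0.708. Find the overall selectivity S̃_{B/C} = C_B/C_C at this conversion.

C_A = C_{A0}(1−X) = 1.843 mol/L.
Along a PFR/batch, dC_B/dC_A = −r_B/(r_B+r_C) = −k₁/(k₁+k₂·C_A).
Integrating from C_{A0} to C_A: C_B = (1.83/0.954)·ln[(1.83+0.954·6.31)/(1.83+0.954·1.84)] = 1.918·ln(7.850/3.588) = 1.502 mol/L.
C_C = (C_{A0}−C_A)−C_B = 2.966 mol/L; S̃_{B/C} = 1.502/2.966 = 0.506.

0.506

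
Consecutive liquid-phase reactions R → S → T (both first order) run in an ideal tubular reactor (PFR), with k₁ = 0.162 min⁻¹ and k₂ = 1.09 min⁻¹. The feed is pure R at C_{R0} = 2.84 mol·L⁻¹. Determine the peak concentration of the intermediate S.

At the optimum, C_{S,max}/C_{R0} = (k₁/k₂)^[k₂/(k₂−k₁)].
= (0.162/1.09)^(1.09/(1.09−0.162)) = (0.1486)^(1.175) = 0.1066.
C_{S,max} = 0.1066×2.84 = 0.303 mol·L⁻¹.

0.303 mol·L⁻¹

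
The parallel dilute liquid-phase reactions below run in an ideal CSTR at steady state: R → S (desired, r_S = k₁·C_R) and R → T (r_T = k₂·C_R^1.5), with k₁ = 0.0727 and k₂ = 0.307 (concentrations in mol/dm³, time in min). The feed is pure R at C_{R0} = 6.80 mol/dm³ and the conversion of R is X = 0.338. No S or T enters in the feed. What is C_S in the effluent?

0.231 mol/dm³

Exit C_R = C_{R0}(1−X) = 6.80×0.662 = 4.502 mol/dm³.
Rates in a CSTR are evaluated at the outlet concentration: r_S = 0.0727×4.502 = 0.3273, r_T = 0.307×4.502^1.5 = 2.932.
Fraction of consumed R going to S: r_S/(r_S+r_T) = 0.1004.
C_S = 0.1004·C_{R0}·X = 0.1004×6.80×0.338 = 0.231 mol/dm³.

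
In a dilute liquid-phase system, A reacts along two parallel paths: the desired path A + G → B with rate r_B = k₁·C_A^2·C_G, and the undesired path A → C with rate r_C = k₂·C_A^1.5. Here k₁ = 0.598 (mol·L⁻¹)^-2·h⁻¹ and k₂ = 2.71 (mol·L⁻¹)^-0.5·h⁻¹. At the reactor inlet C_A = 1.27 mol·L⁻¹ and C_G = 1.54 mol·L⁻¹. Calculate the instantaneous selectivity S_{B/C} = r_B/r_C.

0.383

S_{B/C} = r_B/r_C = (k₁·C_A^2·C_G)/(k₂·C_A^1.5) = (k₁/k₂)·C_A^0.5·C_G.
= (0.598×1.270^2×1.540) / (2.71×1.270^1.5) = 1.485/3.879 = 0.383.
Since the desired path is higher order in A, keeping C_A high (PFR or concentrated feed) favours B.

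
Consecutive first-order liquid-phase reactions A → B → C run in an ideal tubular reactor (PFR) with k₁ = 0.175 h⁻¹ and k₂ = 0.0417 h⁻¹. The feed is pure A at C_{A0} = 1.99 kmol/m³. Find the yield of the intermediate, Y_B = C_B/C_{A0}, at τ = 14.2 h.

Solving the coupled first-order balances gives C_B(τ) = [k₁/(k₂−k₁)]·C_{A0}·(e^(−k₁τ) − e^(−k₂τ)).
e^(−k₁τ) = e^(−0.175×14.2) = e^(−2.485) = 0.08333; e^(−k₂τ) = e^(−0.5921) = 0.5531.
C_B = 0.175×1.99/(0.0417−0.175) × (0.08333−0.5531) = (-2.613)×(-0.4698) = 1.227 kmol/m³.
Y_B = C_B/C_{A0} = 1.227/1.99 = 0.617.

0.617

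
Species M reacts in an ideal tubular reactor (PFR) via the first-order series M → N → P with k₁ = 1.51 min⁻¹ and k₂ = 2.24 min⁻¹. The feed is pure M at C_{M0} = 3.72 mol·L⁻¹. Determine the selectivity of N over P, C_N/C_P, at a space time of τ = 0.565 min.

Solving the coupled first-order balances gives C_N(τ) = [k₁/(k₂−k₁)]·C_{M0}·(e^(−k₁τ) − e^(−k₂τ)).
e^(−k₁τ) = e^(−1.51×0.565) = e^(−0.8531) = 0.4261; e^(−k₂τ) = e^(−1.266) = 0.2821.
C_N = 1.51×3.72/(2.24−1.51) × (0.4261−0.2821) = 7.695×0.1440 = 1.108 mol·L⁻¹.
C_M = C_{M0}e^(−k₁τ) = 1.585 mol·L⁻¹, so C_P = C_{M0}−C_M−C_N = 1.027 mol·L⁻¹; C_N/C_P = 1.08.

1.08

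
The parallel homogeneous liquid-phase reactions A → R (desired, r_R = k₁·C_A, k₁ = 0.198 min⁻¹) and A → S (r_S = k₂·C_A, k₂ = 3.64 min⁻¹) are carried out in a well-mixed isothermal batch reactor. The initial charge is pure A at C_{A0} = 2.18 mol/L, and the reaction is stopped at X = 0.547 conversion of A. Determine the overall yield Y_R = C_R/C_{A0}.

0.0282

C_A = C_{A0}(1−X) = 0.9875 mol/L.
Both paths are first order in A, so the instantaneous fraction to R is constant: dC_R/d(−C_A) = k₁/(k₁+k₂) = 0.05159.
C_R = 0.05159·(C_{A0}−C_A) = 0.05159×1.192 = 0.0615 mol/L.
Y_R = C_R/C_{A0} = 0.06152/2.18 = 0.0282.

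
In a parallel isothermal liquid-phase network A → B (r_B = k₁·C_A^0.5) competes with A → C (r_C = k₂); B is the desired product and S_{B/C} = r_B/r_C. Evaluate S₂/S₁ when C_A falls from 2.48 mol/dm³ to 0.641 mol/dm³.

S_{B/C} = (k₁/k₂)·C_A^0.5, so S₂/S₁ = (C_{A,2}/C_{A,1})^0.5.
= (0.641/2.48)^0.5 = (0.2585)^0.5 = 0.508.
Selectivity toward B falls as C_A falls — high-concentration operation is favoured.

0.508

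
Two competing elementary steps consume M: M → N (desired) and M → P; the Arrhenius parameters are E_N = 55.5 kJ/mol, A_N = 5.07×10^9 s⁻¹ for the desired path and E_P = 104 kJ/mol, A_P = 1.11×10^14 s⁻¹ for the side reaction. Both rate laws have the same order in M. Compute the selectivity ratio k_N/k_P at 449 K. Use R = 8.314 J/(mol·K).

20.1

k_N/k_P = (A_N/A_P)·exp[−(E_N−E_P)/(RT)] = (A_N/A_P)·exp[(E_P−E_N)/(RT)].
(E_P−E_N)/(RT) = (104−55.5)×10³/(8.314×449) = 48500/3733 = 12.99.
k_N/k_P = (5.07×10^9/1.11×10^14)·exp(12.99) = 4.568×10^-5 × 4.390×10^5 = 20.1.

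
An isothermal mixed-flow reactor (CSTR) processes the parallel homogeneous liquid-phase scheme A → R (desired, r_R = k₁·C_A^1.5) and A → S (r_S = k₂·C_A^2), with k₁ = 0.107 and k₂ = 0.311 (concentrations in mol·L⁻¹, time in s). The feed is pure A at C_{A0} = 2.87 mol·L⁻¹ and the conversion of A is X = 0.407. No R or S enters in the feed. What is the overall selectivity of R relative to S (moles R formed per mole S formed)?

0.264

Exit C_A = C_{A0}(1−X) = 2.87×0.593 = 1.702 mol·L⁻¹.
A CSTR operates uniformly at the exit composition, giving r_R = 0.2376 and r_S = 0.9008 (each k·C_A^n at C_A = 1.702).
Overall selectivity = C_R/C_S = r_Rτ/(r_Sτ) = r_R/r_S = 0.264.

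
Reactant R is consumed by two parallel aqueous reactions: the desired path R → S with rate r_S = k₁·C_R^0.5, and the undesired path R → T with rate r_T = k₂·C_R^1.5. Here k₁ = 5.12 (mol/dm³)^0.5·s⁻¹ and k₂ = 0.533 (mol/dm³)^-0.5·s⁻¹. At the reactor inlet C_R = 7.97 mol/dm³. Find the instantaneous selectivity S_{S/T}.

1.21

S_{S/T} = r_S/r_T = (k₁·C_R^0.5)/(k₂·C_R^1.5) = (k₁/k₂)·C_R⁻¹.
= (5.12×7.970^0.5) / (0.533×7.970^1.5) = 14.45/11.99 = 1.21.
The undesired path is higher order in R, so low C_R (CSTR or dilute feed) favours S.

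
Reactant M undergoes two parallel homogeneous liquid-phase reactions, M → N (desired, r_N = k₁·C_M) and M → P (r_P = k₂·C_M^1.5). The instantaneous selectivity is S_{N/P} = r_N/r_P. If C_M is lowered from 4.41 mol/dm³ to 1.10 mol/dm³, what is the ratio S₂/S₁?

2.00

S_{N/P} = (k₁/k₂)·C_M^-0.5, so S₂/S₁ = (C_{M,2}/C_{M,1})^-0.5.
= (1.10/4.41)^(-0.5) = (0.2494)^(-0.5) = 2.00.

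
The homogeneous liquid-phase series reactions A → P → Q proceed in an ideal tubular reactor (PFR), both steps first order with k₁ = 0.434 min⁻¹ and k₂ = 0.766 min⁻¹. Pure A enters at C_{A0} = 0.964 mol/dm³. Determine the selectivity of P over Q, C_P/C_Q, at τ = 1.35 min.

1.46

For first-order series with pure A initially, C_P(τ) = k₁C_{A0}/(k₂−k₁)·(e^(−k₁τ) − e^(−k₂τ)).
e^(−k₁τ) = e^(−0.434×1.35) = e^(−0.5859) = 0.5566; e^(−k₂τ) = e^(−1.034) = 0.3555.
C_P = 0.434×0.964/(0.766−0.434) × (0.5566−0.3555) = 1.260×0.2011 = 0.2534 mol/dm³.
C_A = C_{A0}e^(−k₁τ) = 0.5366 mol/dm³, so C_Q = C_{A0}−C_A−C_P = 0.1741 mol/dm³; C_P/C_Q = 1.46.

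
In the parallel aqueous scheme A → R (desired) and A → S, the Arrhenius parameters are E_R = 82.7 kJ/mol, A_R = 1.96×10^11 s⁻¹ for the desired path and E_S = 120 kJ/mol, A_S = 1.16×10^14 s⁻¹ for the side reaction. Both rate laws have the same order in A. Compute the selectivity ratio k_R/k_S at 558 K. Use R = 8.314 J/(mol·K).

k_R/k_S = (A_R/A_S)·exp[−(E_R−E_S)/(RT)] = (A_R/A_S)·exp[(E_S−E_R)/(RT)].
(E_S−E_R)/(RT) = (120−82.7)×10³/(8.314×558) = 37300/4639 = 8.040.
k_R/k_S = (1.96×10^11/1.16×10^14)·exp(8.040) = 0.001690 × 3103 = 5.24.
Since E_R < E_S, lowering the temperature improves selectivity toward R.

5.24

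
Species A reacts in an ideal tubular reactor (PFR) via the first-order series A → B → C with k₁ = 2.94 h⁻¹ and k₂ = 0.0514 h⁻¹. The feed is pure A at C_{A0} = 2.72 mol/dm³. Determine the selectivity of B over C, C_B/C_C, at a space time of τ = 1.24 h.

Solving the coupled first-order balances gives C_B(τ) = [k₁/(k₂−k₁)]·C_{A0}·(e^(−k₁τ) − e^(−k₂τ)).
e^(−k₁τ) = e^(−2.94×1.24) = e^(−3.646) = 0.02611; e^(−k₂τ) = e^(−0.06374) = 0.9383.
C_B = 2.94×2.72/(0.0514−2.94) × (0.02611−0.9383) = (-2.768)×(-0.9121) = 2.525 mol/dm³.
C_A = C_{A0}e^(−k₁τ) = 0.07101 mol/dm³, so C_C = C_{A0}−C_A−C_B = 0.1238 mol/dm³; C_B/C_C = 20.4.

20.4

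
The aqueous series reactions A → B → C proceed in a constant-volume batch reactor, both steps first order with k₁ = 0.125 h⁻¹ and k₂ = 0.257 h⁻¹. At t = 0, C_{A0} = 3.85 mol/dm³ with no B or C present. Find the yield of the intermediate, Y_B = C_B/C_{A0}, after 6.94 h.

For first-order series with pure A initially, C_B(t) = k₁C_{A0}/(k₂−k₁)·(e^(−k₁t) − e^(−k₂t)).
e^(−k₁t) = e^(−0.125×6.94) = e^(−0.8675) = 0.4200; e^(−k₂t) = e^(−1.784) = 0.1680.
C_B = 0.125×3.85/(0.257−0.125) × (0.4200−0.1680) = 3.646×0.2520 = 0.9186 mol/dm³.
Y_B = C_B/C_{A0} = 0.9186/3.85 = 0.239.

0.239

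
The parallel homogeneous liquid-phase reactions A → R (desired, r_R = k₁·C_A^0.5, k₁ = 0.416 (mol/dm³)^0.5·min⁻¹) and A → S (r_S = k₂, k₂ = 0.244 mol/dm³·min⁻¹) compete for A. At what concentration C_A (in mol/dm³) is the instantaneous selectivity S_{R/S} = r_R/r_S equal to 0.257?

0.0227 mol/dm³

S_{R/S} = (k₁/k₂)·C_A^0.5 ⇒ C_A = (S·k₂/k₁)^(2).
= (0.257×0.244/0.416)^(2) = (0.1507)^(2) = 0.0227 mol/dm³.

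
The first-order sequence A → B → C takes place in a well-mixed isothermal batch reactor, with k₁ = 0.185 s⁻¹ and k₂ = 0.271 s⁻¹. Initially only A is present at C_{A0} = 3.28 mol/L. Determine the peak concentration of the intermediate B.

0.985 mol/L

Evaluating C_B at t_opt = ln(k₂/k₁)/(k₂−k₁) gives C_{B,max}/C_{A0} = (k₁/k₂)^[k₂/(k₂−k₁)].
= (0.185/0.271)^(0.271/(0.271−0.185)) = (0.6827)^(3.151) = 0.3003.
C_{B,max} = 0.3003×3.28 = 0.985 mol/L.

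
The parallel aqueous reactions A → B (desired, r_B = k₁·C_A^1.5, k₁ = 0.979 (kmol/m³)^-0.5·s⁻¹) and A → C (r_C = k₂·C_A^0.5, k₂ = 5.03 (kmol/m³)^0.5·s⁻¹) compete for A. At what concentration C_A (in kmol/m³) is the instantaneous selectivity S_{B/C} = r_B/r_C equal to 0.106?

0.545 kmol/m³

S_{B/C} = (k₁/k₂)·C_A ⇒ C_A = S·k₂/k₁.
= 0.106×5.03/0.979 = 0.545 kmol/m³.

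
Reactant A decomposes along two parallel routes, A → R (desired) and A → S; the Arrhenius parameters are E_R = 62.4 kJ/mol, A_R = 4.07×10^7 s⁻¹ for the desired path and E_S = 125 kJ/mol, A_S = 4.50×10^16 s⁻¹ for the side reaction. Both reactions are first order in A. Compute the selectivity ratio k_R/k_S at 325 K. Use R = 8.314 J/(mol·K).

10.4

Since both paths have the same order in A, the concentration cancels and S_{R/S} = k_R/k_S = (A_R/A_S)·exp[(E_S−E_R)/(RT)].
(E_S−E_R)/(RT) = (125−62.4)×10³/(8.314×325) = 62600/2702 = 23.17.
k_R/k_S = (4.07×10^7/4.50×10^16)·exp(23.17) = 9.044×10^-10 × 1.152×10^10 = 10.4.
Since E_R < E_S, lowering the temperature improves selectivity toward R.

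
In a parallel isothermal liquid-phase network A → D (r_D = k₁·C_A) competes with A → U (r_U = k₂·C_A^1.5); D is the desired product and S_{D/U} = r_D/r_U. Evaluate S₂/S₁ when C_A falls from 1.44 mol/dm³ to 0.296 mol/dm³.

2.21

S_{D/U} = (k₁/k₂)·C_A^-0.5, so S₂/S₁ = (C_{A,2}/C_{A,1})^-0.5.
= (0.296/1.44)^(-0.5) = (0.2056)^(-0.5) = 2.21.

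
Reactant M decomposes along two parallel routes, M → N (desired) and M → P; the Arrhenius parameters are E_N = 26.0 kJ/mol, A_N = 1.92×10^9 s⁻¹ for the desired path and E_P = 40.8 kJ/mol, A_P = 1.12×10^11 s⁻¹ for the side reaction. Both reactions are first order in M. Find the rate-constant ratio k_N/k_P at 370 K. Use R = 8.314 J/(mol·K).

Since both paths have the same order in M, the concentration cancels and S_{N/P} = k_N/k_P = (A_N/A_P)·exp[(E_P−E_N)/(RT)].
(E_P−E_N)/(RT) = (40.8−26.0)×10³/(8.314×370) = 14800/3076 = 4.811.
k_N/k_P = (1.92×10^9/1.12×10^11)·exp(4.811) = 0.01714 × 122.9 = 2.11.
Since E_N < E_P, lowering the temperature improves selectivity toward N.

2.11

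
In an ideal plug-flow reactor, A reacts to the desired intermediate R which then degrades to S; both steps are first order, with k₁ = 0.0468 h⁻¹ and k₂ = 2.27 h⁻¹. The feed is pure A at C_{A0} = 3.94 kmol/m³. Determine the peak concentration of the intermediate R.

0.0749 kmol/m³

For a first-order series the maximum intermediate yield is C_{R,max}/C_{A0} = (k₁/k₂)^[k₂/(k₂−k₁)].
= (0.0468/2.27)^(2.27/(2.27−0.0468)) = (0.02062)^(1.021) = 0.01900.
C_{R,max} = 0.01900×3.94 = 0.0749 kmol/m³.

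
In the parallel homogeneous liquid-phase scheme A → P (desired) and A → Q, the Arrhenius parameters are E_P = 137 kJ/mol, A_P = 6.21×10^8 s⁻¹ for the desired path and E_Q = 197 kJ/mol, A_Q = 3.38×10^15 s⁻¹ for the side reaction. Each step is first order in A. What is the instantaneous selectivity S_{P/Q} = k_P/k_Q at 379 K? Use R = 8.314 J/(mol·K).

34.2

With equal orders, S_{P/Q} = k_P/k_Q = (A_P/A_Q)·exp[(E_Q−E_P)/(RT)].
(E_Q−E_P)/(RT) = (197−137)×10³/(8.314×379) = 60000/3151 = 19.04.
k_P/k_Q = (6.21×10^8/3.38×10^15)·exp(19.04) = 1.837×10^-7 × 1.861×10^8 = 34.2.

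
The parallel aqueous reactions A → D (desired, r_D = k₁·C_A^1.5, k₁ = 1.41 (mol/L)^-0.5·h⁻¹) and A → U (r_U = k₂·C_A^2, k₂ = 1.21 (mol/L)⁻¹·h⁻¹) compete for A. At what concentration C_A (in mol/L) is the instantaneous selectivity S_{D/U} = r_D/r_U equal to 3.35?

0.121 mol/L

S_{D/U} = (k₁/k₂)·C_A^-0.5 ⇒ C_A = (S·k₂/k₁)^(-2).
= (3.35×1.21/1.41)^(-2) = (2.875)^(-2) = 0.121 mol/L.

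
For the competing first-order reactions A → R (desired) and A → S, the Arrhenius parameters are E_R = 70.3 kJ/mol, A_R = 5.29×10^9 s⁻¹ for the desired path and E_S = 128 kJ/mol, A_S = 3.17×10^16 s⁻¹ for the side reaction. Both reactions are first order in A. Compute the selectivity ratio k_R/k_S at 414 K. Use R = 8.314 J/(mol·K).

With equal orders, S_{R/S} = k_R/k_S = (A_R/A_S)·exp[(E_S−E_R)/(RT)].
(E_S−E_R)/(RT) = (128−70.3)×10³/(8.314×414) = 57700/3442 = 16.76.
k_R/k_S = (5.29×10^9/3.17×10^16)·exp(16.76) = 1.669×10^-7 × 1.907×10^7 = 3.18.
Since E_R < E_S, lowering the temperature improves selectivity toward R.

3.18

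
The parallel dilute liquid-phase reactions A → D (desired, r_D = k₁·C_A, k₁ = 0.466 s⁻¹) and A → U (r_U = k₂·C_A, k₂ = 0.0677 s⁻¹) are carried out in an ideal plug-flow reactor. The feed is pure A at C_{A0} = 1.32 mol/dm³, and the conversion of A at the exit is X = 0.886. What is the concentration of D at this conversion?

C_A = C_{A0}(1−X) = 0.1505 mol/dm³.
Both paths are first order in A, so the instantaneous fraction to D is constant: dC_D/d(−C_A) = k₁/(k₁+k₂) = 0.8731.
C_D = 0.8731·(C_{A0}−C_A) = 0.8731×1.170 = 1.02 mol/dm³.

1.02 mol/dm³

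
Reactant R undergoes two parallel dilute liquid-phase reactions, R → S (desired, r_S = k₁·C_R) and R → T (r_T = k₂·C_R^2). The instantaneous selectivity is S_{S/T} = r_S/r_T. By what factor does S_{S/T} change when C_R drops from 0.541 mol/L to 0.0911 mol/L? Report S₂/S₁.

S_{S/T} = (k₁/k₂)·C_R⁻¹, so S₂/S₁ = (C_{R,2}/C_{R,1})⁻¹.
= 0.541/0.0911 = 5.94.

5.94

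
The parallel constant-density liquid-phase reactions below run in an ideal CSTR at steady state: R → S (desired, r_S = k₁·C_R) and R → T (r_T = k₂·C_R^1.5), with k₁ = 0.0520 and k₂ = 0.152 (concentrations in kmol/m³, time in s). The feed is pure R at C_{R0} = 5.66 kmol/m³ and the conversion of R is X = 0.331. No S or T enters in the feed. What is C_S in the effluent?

0.280 kmol/m³

Exit C_R = C_{R0}(1−X) = 5.66×0.669 = 3.787 kmol/m³.
Rates in a CSTR are evaluated at the outlet concentration: r_S = 0.0520×3.787 = 0.1969, r_T = 0.152×3.787^1.5 = 1.120.
Fraction of consumed R going to S: r_S/(r_S+r_T) = 0.1495.
C_S = 0.1495·C_{R0}·X = 0.1495×5.66×0.331 = 0.280 kmol/m³.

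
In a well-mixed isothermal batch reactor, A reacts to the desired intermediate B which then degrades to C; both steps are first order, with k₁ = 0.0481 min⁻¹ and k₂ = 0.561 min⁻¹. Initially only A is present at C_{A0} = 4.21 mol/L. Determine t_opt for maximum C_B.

Setting dC_B/dt = 0 gives t_opt = ln(k₂/k₁)/(k₂−k₁).
= ln(0.561/0.0481)/(0.561−0.0481) = ln(11.66)/0.5129 = 2.456/0.5129 = 4.79 min.

4.79 min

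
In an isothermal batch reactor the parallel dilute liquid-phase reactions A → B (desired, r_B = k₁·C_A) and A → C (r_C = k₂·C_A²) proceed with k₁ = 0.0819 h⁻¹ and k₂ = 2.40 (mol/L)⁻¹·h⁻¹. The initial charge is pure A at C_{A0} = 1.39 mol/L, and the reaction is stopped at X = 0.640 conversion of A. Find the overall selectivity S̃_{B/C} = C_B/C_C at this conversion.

0.0391

C_A = C_{A0}(1−X) = 0.5004 mol/L.
Along a PFR/batch, dC_B/dC_A = −r_B/(r_B+r_C) = −k₁/(k₁+k₂·C_A).
Integrating from C_{A0} to C_A: C_B = (0.0819/2.40)·ln[(0.0819+2.40·1.39)/(0.0819+2.40·0.500)] = 0.03413·ln(3.418/1.283) = 0.03344 mol/L.
C_C = (C_{A0}−C_A)−C_B = 0.8562 mol/L; S̃_{B/C} = 0.03344/0.8562 = 0.0391.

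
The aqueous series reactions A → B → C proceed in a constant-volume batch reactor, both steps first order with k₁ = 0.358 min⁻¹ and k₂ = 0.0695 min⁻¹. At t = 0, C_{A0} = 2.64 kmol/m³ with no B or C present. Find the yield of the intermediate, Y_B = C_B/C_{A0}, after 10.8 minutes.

The intermediate concentration in a first-order A→B→C sequence is C_B = k₁C_{A0}(e^(−k₁t) − e^(−k₂t))/(k₂−k₁).
e^(−k₁t) = e^(−0.358×10.8) = e^(−3.866) = 0.02093; e^(−k₂t) = e^(−0.7506) = 0.4721.
C_B = 0.358×2.64/(0.0695−0.358) × (0.02093−0.4721) = (-3.276)×(-0.4511) = 1.478 kmol/m³.
Y_B = C_B/C_{A0} = 1.478/2.64 = 0.560.

0.560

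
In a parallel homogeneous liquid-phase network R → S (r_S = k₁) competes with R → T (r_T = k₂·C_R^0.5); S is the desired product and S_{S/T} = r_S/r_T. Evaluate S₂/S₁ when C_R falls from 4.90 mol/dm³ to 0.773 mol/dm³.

S_{S/T} = (k₁/k₂)·C_R^-0.5, so S₂/S₁ = (C_{R,2}/C_{R,1})^-0.5.
= (0.773/4.90)^(-0.5) = (0.1578)^(-0.5) = 2.52.
Selectivity toward S rises as C_R falls — low-concentration operation is favoured.

2.52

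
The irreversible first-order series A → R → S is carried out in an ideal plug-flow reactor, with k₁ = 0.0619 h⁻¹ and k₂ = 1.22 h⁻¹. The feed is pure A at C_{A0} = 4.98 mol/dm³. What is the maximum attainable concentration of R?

0.215 mol/dm³

For a first-order series the maximum intermediate yield is C_{R,max}/C_{A0} = (k₁/k₂)^[k₂/(k₂−k₁)].
= (0.0619/1.22)^(1.22/(1.22−0.0619)) = (0.05074)^(1.053) = 0.04326.
C_{R,max} = 0.04326×4.98 = 0.215 mol/dm³.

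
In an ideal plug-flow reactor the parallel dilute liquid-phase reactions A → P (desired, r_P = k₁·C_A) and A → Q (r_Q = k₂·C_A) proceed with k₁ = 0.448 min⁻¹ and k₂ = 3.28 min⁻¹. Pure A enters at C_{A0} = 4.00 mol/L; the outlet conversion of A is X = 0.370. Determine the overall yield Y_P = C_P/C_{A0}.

0.0445

C_A = C_{A0}(1−X) = 2.520 mol/L.
Both paths are first order in A, so the instantaneous fraction to P is constant: dC_P/d(−C_A) = k₁/(k₁+k₂) = 0.1202.
C_P = 0.1202·(C_{A0}−C_A) = 0.1202×1.480 = 0.178 mol/L.
Y_P = C_P/C_{A0} = 0.1779/4.00 = 0.0445.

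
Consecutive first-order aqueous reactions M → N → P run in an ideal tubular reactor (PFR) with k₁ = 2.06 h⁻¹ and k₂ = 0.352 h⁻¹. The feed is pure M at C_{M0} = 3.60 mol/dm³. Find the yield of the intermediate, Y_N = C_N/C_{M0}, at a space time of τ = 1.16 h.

Solving the coupled first-order balances gives C_N(τ) = [k₁/(k₂−k₁)]·C_{M0}·(e^(−k₁τ) − e^(−k₂τ)).
e^(−k₁τ) = e^(−2.06×1.16) = e^(−2.390) = 0.09167; e^(−k₂τ) = e^(−0.4083) = 0.6648.
C_N = 2.06×3.60/(0.352−2.06) × (0.09167−0.6648) = (-4.342)×(-0.5731) = 2.488 mol/dm³.
Y_N = C_N/C_{M0} = 2.488/3.60 = 0.691.

0.691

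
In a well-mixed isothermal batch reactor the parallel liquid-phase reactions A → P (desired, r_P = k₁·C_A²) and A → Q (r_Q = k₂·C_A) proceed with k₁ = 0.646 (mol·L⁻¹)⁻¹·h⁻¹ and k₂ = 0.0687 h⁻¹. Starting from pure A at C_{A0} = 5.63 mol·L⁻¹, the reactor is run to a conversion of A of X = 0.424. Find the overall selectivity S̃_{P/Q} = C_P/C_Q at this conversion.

C_A = C_{A0}(1−X) = 3.243 mol·L⁻¹.
Along a PFR/batch, dC_Q/dC_A = −r_Q/(r_P+r_Q) = −k₂/(k₂+k₁·C_A).
Integrating from C_{A0} to C_A: C_Q = (0.0687/0.646)·ln[(0.0687+0.646·5.63)/(0.0687+0.646·3.24)] = 0.1063·ln(3.706/2.164) = 0.05722 mol·L⁻¹.
Then C_P = (C_{A0}−C_A) − C_Q = 2.387 − 0.05722 = 2.330 mol·L⁻¹.
S̃_{P/Q} = C_P/C_Q = 2.330/0.05722 = 40.7.

40.7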